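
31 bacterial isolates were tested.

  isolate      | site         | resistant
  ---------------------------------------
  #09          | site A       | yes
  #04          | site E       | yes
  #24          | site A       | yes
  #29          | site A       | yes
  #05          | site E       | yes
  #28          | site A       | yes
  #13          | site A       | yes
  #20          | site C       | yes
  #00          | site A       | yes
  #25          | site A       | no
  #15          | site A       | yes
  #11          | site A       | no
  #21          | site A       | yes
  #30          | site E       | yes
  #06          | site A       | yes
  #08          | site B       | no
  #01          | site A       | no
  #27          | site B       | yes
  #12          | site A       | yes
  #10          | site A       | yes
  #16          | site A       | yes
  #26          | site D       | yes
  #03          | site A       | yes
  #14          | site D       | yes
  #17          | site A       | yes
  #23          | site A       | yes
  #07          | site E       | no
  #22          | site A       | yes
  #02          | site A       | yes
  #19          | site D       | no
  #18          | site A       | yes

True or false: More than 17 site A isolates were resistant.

Truth condition: |A ∩ B| > 17.
|A| = 21, |A ∩ B| = 18, |A ∖ B| = 3.
|A ∩ B| = 18, so the statement is true.

True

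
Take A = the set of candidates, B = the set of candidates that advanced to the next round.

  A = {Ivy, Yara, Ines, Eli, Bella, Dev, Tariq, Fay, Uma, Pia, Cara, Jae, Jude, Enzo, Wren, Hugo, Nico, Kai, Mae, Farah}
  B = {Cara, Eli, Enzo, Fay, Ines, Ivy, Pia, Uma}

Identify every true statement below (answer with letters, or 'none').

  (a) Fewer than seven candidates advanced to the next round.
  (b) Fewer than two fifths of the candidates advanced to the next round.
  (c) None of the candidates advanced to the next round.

|A| = 20, |A ∩ B| = 8, |A ∖ B| = 12.
(a) |A ∩ B| < 7: fails.
(b) |A ∩ B| / |A| < 2/5: fails.
(c) A ∩ B = ∅ (|A ∩ B| = 0): fails.

none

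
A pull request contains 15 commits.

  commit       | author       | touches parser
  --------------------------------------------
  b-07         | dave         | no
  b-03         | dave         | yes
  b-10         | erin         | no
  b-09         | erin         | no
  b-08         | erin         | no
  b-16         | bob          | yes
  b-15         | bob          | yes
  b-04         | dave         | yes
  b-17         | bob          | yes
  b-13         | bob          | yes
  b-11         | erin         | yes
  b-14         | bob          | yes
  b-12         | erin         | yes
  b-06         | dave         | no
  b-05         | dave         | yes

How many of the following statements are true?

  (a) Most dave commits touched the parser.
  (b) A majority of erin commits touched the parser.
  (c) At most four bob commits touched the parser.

(a) dave: |A| = 5, |A ∩ B| = 3; needs |A ∩ B| > |A ∖ B| — true.
(b) erin: |A| = 5, |A ∩ B| = 2; needs |A ∩ B| > |A ∖ B| — false.
(c) bob: |A| = 5, |A ∩ B| = 5; needs |A ∩ B| ≤ 4 — false.

1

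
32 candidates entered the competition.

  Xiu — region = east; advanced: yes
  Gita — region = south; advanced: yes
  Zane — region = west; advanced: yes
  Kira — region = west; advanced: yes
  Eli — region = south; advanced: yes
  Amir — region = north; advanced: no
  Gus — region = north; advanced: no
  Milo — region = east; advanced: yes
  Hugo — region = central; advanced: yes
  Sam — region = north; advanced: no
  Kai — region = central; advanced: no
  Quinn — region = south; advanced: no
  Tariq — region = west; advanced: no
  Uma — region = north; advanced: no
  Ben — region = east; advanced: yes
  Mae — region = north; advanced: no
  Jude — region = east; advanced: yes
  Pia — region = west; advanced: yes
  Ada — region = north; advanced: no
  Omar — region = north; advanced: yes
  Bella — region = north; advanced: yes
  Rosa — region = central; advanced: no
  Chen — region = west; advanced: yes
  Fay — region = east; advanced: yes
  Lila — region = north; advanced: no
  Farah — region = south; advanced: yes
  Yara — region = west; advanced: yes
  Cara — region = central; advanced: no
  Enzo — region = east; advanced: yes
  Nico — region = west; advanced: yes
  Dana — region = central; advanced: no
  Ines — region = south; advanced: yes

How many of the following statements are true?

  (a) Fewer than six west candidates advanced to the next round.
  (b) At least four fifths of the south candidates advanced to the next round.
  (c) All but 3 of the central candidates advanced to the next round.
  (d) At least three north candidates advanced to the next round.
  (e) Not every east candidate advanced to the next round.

1

(a) west: |A| = 7, |A ∩ B| = 6; needs |A ∩ B| < 6 — false.
(b) south: |A| = 5, |A ∩ B| = 4; needs |A ∩ B| / |A| ≥ 4/5 — true.
(c) central: |A| = 5, |A ∩ B| = 1; needs |A ∖ B| = 3 — false.
(d) north: |A| = 9, |A ∩ B| = 2; needs |A ∩ B| ≥ 3 — false.
(e) east: |A| = 6, |A ∩ B| = 6; needs A ⊄ B (|A ∖ B| ≥ 1) — false.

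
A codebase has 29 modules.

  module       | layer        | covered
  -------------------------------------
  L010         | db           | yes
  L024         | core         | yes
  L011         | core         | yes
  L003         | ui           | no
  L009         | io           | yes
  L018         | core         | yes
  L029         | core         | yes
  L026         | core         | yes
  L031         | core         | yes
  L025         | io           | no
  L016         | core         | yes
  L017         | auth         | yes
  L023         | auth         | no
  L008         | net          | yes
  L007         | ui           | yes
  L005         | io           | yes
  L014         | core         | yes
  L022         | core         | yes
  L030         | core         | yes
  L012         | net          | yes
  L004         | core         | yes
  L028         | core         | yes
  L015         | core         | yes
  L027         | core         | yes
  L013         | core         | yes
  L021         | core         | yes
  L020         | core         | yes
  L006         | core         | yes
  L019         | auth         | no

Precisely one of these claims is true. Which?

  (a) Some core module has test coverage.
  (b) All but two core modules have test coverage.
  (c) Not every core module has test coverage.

(a)

|A| = 18, |A ∩ B| = 18, |A ∖ B| = 0.
(a) requires A ∩ B ≠ ∅ (|A ∩ B| ≥ 1): true.
(b) requires |A ∖ B| = 2: false.
(c) requires A ⊄ B (|A ∖ B| ≥ 1): false.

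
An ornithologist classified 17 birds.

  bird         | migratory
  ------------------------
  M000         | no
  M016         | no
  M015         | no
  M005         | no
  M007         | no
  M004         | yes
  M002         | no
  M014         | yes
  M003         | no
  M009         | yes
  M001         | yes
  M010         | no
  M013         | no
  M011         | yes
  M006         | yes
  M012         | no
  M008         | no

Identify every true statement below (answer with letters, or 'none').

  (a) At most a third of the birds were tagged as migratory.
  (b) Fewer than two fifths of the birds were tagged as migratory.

|A| = 17, |A ∩ B| = 6, |A ∖ B| = 11.
(a) |A ∩ B| / |A| ≤ 1/3: fails.
(b) |A ∩ B| / |A| < 2/5: holds.

(b)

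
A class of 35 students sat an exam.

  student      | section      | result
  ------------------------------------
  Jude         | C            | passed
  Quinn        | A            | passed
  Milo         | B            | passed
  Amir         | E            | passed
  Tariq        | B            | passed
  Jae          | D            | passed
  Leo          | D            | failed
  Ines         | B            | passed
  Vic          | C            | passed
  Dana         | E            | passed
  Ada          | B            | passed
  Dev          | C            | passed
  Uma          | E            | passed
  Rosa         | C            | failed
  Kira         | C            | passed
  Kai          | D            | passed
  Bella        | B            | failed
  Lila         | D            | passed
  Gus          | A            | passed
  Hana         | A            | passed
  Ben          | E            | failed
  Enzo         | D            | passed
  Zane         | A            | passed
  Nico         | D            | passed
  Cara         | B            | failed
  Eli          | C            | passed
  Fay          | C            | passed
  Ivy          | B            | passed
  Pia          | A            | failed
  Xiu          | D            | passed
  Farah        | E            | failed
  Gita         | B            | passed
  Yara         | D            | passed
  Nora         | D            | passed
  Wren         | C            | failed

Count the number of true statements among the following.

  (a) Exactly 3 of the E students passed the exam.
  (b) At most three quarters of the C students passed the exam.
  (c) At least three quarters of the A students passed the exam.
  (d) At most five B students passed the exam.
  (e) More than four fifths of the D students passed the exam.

(a) E: |A| = 5, |A ∩ B| = 3; needs |A ∩ B| = 3 — true.
(b) C: |A| = 8, |A ∩ B| = 6; needs |A ∩ B| / |A| ≤ 3/4 — true.
(c) A: |A| = 5, |A ∩ B| = 4; needs |A ∩ B| / |A| ≥ 3/4 — true.
(d) B: |A| = 8, |A ∩ B| = 6; needs |A ∩ B| ≤ 5 — false.
(e) D: |A| = 9, |A ∩ B| = 8; needs |A ∩ B| / |A| > 4/5 — true.

4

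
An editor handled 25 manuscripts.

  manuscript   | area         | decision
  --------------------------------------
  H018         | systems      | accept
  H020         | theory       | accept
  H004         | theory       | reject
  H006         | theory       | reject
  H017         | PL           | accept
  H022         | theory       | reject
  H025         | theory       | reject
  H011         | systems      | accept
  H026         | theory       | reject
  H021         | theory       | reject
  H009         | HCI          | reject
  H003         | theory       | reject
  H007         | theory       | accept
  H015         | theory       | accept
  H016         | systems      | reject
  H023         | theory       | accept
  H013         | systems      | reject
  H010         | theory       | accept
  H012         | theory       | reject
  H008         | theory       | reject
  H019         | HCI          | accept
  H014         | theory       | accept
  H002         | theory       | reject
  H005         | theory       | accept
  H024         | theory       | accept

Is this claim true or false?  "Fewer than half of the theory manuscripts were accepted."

'Fewer than half of the theory manuscripts were accepted' holds iff |A ∩ B| < |A ∖ B|.
|A| = 18, |A ∩ B| = 8, |A ∖ B| = 10.
8 < 10, so the statement is true.

True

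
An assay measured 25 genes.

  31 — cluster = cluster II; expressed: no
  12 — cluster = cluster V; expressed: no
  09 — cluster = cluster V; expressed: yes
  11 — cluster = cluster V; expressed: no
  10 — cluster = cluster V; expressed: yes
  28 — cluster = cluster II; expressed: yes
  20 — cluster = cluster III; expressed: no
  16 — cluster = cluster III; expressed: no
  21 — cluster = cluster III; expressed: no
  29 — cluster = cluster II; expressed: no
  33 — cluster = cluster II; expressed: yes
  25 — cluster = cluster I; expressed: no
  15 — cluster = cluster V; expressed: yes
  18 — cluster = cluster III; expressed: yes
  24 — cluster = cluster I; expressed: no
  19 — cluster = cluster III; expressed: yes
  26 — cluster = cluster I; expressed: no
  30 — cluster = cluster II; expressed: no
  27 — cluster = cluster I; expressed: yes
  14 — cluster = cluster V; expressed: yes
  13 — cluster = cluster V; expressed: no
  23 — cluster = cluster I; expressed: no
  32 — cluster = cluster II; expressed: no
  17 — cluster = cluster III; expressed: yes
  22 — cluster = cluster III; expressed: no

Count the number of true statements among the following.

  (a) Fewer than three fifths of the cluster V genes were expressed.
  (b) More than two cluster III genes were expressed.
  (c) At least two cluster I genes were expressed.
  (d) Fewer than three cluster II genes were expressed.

(a) cluster V: |A| = 7, |A ∩ B| = 4; needs |A ∩ B| / |A| < 3/5 — true.
(b) cluster III: |A| = 7, |A ∩ B| = 3; needs |A ∩ B| > 2 — true.
(c) cluster I: |A| = 5, |A ∩ B| = 1; needs |A ∩ B| ≥ 2 — false.
(d) cluster II: |A| = 6, |A ∩ B| = 2; needs |A ∩ B| < 3 — true.

3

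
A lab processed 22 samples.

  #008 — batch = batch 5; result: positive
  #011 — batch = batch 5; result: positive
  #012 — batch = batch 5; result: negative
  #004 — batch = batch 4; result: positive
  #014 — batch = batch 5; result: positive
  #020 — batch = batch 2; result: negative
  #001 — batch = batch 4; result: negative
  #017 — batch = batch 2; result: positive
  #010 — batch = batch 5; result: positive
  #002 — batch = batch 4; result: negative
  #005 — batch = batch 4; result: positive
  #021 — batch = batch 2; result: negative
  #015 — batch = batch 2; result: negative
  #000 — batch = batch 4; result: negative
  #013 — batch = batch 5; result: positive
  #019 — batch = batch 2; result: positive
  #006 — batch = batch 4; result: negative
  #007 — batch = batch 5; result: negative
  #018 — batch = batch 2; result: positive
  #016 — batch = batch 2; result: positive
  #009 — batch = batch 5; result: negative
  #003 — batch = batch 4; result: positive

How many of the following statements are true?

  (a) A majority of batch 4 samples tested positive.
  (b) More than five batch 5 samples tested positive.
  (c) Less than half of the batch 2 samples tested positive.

0

(a) batch 4: |A| = 7, |A ∩ B| = 3; needs |A ∩ B| > |A ∖ B| — false.
(b) batch 5: |A| = 8, |A ∩ B| = 5; needs |A ∩ B| > 5 — false.
(c) batch 2: |A| = 7, |A ∩ B| = 4; needs |A ∩ B| < |A ∖ B| — false.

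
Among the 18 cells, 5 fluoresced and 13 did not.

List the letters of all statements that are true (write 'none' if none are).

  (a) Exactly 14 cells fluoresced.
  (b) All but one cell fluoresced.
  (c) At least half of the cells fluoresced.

none

|A| = 18, |A ∩ B| = 5, |A ∖ B| = 13.
(a) |A ∩ B| = 14: fails.
(b) |A ∖ B| = 1: fails.
(c) |A ∩ B| ≥ |A ∖ B|: fails.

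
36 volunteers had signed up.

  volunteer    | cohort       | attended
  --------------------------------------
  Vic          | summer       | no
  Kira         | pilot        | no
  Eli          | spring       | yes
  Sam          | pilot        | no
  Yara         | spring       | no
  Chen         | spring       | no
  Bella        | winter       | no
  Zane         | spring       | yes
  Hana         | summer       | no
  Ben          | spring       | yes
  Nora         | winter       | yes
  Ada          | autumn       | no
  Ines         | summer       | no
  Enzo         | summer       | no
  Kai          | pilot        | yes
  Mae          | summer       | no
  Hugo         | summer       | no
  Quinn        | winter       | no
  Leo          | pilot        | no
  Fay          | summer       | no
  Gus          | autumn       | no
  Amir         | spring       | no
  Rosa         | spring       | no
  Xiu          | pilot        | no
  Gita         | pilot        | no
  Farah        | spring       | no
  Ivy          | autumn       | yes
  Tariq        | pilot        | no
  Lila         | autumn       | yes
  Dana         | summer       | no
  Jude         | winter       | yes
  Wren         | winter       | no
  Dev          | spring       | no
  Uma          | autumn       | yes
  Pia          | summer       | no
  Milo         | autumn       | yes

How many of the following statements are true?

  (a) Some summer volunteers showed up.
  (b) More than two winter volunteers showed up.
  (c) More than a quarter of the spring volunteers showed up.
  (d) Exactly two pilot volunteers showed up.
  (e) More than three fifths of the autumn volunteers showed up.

2

(a) summer: |A| = 9, |A ∩ B| = 0; needs A ∩ B ≠ ∅ (|A ∩ B| ≥ 1) — false.
(b) winter: |A| = 5, |A ∩ B| = 2; needs |A ∩ B| > 2 — false.
(c) spring: |A| = 9, |A ∩ B| = 3; needs |A ∩ B| / |A| > 1/4 — true.
(d) pilot: |A| = 7, |A ∩ B| = 1; needs |A ∩ B| = 2 — false.
(e) autumn: |A| = 6, |A ∩ B| = 4; needs |A ∩ B| / |A| > 3/5 — true.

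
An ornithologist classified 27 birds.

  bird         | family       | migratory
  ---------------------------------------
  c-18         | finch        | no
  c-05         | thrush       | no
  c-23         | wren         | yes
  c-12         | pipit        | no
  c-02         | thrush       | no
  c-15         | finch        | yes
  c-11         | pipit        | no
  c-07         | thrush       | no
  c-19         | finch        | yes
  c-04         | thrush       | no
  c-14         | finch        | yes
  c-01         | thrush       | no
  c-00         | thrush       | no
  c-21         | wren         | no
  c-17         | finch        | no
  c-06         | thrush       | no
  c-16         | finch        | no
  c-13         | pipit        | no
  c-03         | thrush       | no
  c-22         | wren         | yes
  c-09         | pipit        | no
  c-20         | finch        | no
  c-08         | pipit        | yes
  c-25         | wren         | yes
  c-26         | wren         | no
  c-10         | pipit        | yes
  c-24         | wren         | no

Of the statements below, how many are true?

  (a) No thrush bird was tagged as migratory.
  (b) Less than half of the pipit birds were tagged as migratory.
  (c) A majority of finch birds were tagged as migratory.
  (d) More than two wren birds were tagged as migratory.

3

(a) thrush: |A| = 8, |A ∩ B| = 0; needs A ∩ B = ∅ (|A ∩ B| = 0) — true.
(b) pipit: |A| = 6, |A ∩ B| = 2; needs |A ∩ B| < |A ∖ B| — true.
(c) finch: |A| = 7, |A ∩ B| = 3; needs |A ∩ B| > |A ∖ B| — false.
(d) wren: |A| = 6, |A ∩ B| = 3; needs |A ∩ B| > 2 — true.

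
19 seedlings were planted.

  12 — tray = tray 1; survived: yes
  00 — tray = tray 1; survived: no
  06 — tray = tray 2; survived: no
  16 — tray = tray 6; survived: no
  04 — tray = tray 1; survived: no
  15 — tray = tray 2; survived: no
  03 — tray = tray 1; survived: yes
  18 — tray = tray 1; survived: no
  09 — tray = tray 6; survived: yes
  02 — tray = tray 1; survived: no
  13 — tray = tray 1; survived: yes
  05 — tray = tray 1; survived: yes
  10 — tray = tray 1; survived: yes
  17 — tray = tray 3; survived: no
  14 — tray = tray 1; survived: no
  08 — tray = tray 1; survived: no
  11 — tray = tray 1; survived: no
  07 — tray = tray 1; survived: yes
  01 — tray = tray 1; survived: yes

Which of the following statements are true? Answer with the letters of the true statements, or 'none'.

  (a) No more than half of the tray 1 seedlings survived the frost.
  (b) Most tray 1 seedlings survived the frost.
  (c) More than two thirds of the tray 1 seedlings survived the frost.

|A| = 14, |A ∩ B| = 7, |A ∖ B| = 7.
(a) |A ∩ B| ≤ |A ∖ B|: holds.
(b) |A ∩ B| > |A ∖ B|: fails.
(c) |A ∩ B| / |A| > 2/3: fails.

(a)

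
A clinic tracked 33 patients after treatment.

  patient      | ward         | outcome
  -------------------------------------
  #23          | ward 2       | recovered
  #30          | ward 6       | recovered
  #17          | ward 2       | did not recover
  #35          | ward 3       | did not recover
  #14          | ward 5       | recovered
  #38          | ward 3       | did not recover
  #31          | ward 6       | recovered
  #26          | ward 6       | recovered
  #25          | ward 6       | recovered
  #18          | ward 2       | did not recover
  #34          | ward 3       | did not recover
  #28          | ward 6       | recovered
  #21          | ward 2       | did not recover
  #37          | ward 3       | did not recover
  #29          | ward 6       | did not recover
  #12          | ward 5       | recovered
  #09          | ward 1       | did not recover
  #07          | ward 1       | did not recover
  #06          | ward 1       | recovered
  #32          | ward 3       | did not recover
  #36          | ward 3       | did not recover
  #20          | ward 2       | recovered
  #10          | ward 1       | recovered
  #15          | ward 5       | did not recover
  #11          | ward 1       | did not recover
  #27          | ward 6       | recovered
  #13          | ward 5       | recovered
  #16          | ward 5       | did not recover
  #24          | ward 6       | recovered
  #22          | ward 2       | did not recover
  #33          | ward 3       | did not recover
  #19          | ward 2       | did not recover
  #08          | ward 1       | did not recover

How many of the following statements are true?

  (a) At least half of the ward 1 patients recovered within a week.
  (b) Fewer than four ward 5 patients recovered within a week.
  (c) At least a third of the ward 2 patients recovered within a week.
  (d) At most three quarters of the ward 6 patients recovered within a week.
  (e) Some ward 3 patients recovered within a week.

1

(a) ward 1: |A| = 6, |A ∩ B| = 2; needs |A ∩ B| ≥ |A ∖ B| — false.
(b) ward 5: |A| = 5, |A ∩ B| = 3; needs |A ∩ B| < 4 — true.
(c) ward 2: |A| = 7, |A ∩ B| = 2; needs |A ∩ B| / |A| ≥ 1/3 — false.
(d) ward 6: |A| = 8, |A ∩ B| = 7; needs |A ∩ B| / |A| ≤ 3/4 — false.
(e) ward 3: |A| = 7, |A ∩ B| = 0; needs A ∩ B ≠ ∅ (|A ∩ B| ≥ 1) — false.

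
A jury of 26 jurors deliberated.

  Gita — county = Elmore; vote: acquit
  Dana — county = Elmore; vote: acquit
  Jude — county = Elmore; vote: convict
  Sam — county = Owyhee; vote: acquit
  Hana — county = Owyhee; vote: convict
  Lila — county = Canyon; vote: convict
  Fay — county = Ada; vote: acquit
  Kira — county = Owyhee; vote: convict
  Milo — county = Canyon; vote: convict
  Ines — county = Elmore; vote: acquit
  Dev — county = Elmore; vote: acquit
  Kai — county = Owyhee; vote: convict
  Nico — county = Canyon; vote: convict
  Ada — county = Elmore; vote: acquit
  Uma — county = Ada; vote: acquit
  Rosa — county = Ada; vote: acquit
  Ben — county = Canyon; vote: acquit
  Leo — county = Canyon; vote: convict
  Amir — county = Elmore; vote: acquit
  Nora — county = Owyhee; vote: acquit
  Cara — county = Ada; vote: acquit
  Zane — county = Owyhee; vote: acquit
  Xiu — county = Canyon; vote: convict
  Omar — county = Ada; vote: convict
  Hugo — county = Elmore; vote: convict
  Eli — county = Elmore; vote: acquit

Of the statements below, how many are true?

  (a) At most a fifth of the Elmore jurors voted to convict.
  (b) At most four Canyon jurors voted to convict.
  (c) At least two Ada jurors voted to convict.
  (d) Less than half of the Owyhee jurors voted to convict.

0

(a) Elmore: |A| = 9, |A ∩ B| = 2; needs |A ∩ B| / |A| ≤ 1/5 — false.
(b) Canyon: |A| = 6, |A ∩ B| = 5; needs |A ∩ B| ≤ 4 — false.
(c) Ada: |A| = 5, |A ∩ B| = 1; needs |A ∩ B| ≥ 2 — false.
(d) Owyhee: |A| = 6, |A ∩ B| = 3; needs |A ∩ B| < |A ∖ B| — false.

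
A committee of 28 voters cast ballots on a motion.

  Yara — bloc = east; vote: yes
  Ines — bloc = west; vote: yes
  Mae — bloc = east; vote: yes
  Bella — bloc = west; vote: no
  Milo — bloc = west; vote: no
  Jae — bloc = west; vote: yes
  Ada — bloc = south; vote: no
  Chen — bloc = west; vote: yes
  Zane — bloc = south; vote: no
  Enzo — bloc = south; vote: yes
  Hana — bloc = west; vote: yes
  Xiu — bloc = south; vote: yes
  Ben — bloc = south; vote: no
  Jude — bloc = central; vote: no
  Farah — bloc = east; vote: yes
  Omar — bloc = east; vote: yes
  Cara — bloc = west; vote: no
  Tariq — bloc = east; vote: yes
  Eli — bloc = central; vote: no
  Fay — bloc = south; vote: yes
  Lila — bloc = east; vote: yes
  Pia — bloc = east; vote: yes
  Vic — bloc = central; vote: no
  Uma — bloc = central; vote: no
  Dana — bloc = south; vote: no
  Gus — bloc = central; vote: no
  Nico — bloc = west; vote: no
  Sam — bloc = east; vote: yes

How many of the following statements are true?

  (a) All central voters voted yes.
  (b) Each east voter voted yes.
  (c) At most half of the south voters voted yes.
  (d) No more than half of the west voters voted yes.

3

(a) central: |A| = 5, |A ∩ B| = 0; needs A ⊆ B, i.e. every element of A is in B (|A ∖ B| = 0) — false.
(b) east: |A| = 8, |A ∩ B| = 8; needs A ⊆ B, i.e. every element of A is in B (|A ∖ B| = 0) — true.
(c) south: |A| = 7, |A ∩ B| = 3; needs |A ∩ B| ≤ |A ∖ B| — true.
(d) west: |A| = 8, |A ∩ B| = 4; needs |A ∩ B| ≤ |A ∖ B| — true.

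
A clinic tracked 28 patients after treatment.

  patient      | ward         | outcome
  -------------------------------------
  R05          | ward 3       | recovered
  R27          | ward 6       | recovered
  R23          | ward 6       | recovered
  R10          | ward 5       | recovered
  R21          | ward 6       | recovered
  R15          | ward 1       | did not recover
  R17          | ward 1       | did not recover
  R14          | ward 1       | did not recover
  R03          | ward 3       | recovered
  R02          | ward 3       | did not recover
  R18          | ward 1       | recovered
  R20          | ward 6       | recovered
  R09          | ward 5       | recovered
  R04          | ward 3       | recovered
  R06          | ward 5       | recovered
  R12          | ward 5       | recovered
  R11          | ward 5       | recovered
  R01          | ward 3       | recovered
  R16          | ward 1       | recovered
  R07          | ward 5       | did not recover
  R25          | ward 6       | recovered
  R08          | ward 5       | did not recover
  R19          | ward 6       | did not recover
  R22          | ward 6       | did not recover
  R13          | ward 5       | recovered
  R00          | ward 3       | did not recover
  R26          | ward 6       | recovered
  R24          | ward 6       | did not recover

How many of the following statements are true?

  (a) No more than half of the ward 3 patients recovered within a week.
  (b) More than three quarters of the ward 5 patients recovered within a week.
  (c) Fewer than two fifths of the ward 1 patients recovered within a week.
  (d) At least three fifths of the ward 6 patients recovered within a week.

(a) ward 3: |A| = 6, |A ∩ B| = 4; needs |A ∩ B| ≤ |A ∖ B| — false.
(b) ward 5: |A| = 8, |A ∩ B| = 6; needs |A ∩ B| / |A| > 3/4 — false.
(c) ward 1: |A| = 5, |A ∩ B| = 2; needs |A ∩ B| / |A| < 2/5 — false.
(d) ward 6: |A| = 9, |A ∩ B| = 6; needs |A ∩ B| / |A| ≥ 3/5 — true.

1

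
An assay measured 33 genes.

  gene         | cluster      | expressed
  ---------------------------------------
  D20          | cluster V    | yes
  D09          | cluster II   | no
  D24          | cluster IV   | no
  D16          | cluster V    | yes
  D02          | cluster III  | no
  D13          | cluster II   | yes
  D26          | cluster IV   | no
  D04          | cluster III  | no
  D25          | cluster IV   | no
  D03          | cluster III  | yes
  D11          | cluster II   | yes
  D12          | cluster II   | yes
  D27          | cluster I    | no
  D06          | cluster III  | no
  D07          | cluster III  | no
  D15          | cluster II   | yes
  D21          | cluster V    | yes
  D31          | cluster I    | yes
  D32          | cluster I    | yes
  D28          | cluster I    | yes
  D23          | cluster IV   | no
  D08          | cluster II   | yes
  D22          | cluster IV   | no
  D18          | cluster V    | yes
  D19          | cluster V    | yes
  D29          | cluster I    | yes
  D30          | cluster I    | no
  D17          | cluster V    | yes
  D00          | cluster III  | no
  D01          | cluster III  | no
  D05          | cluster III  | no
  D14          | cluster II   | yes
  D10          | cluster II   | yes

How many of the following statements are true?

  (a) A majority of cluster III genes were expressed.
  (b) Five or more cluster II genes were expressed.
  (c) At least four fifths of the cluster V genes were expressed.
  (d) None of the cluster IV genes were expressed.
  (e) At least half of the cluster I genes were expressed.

(a) cluster III: |A| = 8, |A ∩ B| = 1; needs |A ∩ B| > |A ∖ B| — false.
(b) cluster II: |A| = 8, |A ∩ B| = 7; needs |A ∩ B| ≥ 5 — true.
(c) cluster V: |A| = 6, |A ∩ B| = 6; needs |A ∩ B| / |A| ≥ 4/5 — true.
(d) cluster IV: |A| = 5, |A ∩ B| = 0; needs A ∩ B = ∅ (|A ∩ B| = 0) — true.
(e) cluster I: |A| = 6, |A ∩ B| = 4; needs |A ∩ B| ≥ |A ∖ B| — true.

4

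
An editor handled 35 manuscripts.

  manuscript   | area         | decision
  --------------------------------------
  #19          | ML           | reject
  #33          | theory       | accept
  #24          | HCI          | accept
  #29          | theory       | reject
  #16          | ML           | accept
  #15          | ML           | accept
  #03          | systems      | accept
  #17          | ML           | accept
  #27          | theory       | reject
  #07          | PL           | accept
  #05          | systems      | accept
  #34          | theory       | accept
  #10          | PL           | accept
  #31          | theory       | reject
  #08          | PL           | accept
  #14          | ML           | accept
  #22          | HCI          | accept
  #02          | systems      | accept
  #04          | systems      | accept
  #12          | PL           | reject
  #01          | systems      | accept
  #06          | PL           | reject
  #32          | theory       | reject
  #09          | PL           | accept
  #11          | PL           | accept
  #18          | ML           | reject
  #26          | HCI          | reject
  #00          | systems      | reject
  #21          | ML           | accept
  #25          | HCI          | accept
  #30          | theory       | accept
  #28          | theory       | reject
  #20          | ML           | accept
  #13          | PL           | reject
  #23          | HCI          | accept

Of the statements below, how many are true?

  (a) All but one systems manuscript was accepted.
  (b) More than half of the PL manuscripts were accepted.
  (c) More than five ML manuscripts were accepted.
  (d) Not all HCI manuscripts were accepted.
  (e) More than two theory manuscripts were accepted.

(a) systems: |A| = 6, |A ∩ B| = 5; needs |A ∖ B| = 1 — true.
(b) PL: |A| = 8, |A ∩ B| = 5; needs |A ∩ B| > |A ∖ B| — true.
(c) ML: |A| = 8, |A ∩ B| = 6; needs |A ∩ B| > 5 — true.
(d) HCI: |A| = 5, |A ∩ B| = 4; needs A ⊄ B (|A ∖ B| ≥ 1) — true.
(e) theory: |A| = 8, |A ∩ B| = 3; needs |A ∩ B| > 2 — true.

5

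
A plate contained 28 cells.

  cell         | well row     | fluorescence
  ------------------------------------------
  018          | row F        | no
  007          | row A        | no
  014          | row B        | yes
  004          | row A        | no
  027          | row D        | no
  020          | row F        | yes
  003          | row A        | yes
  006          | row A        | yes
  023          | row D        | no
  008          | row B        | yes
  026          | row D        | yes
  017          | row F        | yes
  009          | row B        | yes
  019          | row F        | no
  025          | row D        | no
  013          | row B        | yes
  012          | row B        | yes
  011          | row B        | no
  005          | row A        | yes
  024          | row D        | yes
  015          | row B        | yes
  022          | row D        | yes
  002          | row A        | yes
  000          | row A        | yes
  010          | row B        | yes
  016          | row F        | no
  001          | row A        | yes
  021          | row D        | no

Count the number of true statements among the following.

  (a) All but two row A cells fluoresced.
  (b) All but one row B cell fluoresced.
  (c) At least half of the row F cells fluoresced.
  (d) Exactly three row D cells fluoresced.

3

(a) row A: |A| = 8, |A ∩ B| = 6; needs |A ∖ B| = 2 — true.
(b) row B: |A| = 8, |A ∩ B| = 7; needs |A ∖ B| = 1 — true.
(c) row F: |A| = 5, |A ∩ B| = 2; needs |A ∩ B| ≥ |A ∖ B| — false.
(d) row D: |A| = 7, |A ∩ B| = 3; needs |A ∩ B| = 3 — true.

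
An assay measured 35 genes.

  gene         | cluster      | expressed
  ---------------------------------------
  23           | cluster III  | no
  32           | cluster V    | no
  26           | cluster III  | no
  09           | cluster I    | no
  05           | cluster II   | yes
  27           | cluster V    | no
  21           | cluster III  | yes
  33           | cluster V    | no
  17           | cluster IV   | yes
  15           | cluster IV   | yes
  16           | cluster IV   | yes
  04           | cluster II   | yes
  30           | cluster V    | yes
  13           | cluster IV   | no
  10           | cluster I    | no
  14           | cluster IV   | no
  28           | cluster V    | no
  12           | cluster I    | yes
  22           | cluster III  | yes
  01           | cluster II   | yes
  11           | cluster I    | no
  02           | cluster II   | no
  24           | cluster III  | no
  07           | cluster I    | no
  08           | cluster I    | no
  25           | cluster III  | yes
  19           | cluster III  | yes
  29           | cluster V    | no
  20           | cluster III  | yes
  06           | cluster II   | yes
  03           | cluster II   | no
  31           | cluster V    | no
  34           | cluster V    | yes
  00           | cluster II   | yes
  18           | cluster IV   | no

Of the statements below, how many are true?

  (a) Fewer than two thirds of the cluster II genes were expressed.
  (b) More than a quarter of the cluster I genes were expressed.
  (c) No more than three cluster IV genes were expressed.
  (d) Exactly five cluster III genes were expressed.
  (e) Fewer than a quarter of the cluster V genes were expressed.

2

(a) cluster II: |A| = 7, |A ∩ B| = 5; needs |A ∩ B| / |A| < 2/3 — false.
(b) cluster I: |A| = 6, |A ∩ B| = 1; needs |A ∩ B| / |A| > 1/4 — false.
(c) cluster IV: |A| = 6, |A ∩ B| = 3; needs |A ∩ B| ≤ 3 — true.
(d) cluster III: |A| = 8, |A ∩ B| = 5; needs |A ∩ B| = 5 — true.
(e) cluster V: |A| = 8, |A ∩ B| = 2; needs |A ∩ B| / |A| < 1/4 — false.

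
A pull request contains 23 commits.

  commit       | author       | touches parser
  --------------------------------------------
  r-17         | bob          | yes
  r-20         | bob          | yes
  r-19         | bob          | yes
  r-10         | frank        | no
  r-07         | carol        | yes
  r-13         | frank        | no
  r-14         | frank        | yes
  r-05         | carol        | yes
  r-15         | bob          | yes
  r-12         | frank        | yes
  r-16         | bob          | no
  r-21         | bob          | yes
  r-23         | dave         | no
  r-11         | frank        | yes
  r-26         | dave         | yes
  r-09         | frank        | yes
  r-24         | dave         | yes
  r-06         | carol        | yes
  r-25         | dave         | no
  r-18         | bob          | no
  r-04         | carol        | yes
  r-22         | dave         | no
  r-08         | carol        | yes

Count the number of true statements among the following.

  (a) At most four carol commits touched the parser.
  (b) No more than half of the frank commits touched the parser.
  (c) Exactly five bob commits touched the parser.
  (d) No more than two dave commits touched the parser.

(a) carol: |A| = 5, |A ∩ B| = 5; needs |A ∩ B| ≤ 4 — false.
(b) frank: |A| = 6, |A ∩ B| = 4; needs |A ∩ B| ≤ |A ∖ B| — false.
(c) bob: |A| = 7, |A ∩ B| = 5; needs |A ∩ B| = 5 — true.
(d) dave: |A| = 5, |A ∩ B| = 2; needs |A ∩ B| ≤ 2 — true.

2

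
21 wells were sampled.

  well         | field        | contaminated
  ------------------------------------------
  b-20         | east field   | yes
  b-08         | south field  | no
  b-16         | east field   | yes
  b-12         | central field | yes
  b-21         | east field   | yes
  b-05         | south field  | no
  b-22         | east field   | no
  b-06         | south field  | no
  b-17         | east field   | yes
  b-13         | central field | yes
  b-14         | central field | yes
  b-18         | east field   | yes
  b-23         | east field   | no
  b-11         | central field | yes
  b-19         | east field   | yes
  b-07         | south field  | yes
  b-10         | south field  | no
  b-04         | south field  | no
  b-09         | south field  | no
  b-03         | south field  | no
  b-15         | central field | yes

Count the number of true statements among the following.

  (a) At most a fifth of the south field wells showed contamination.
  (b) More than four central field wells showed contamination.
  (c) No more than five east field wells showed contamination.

2

(a) south field: |A| = 8, |A ∩ B| = 1; needs |A ∩ B| / |A| ≤ 1/5 — true.
(b) central field: |A| = 5, |A ∩ B| = 5; needs |A ∩ B| > 4 — true.
(c) east field: |A| = 8, |A ∩ B| = 6; needs |A ∩ B| ≤ 5 — false.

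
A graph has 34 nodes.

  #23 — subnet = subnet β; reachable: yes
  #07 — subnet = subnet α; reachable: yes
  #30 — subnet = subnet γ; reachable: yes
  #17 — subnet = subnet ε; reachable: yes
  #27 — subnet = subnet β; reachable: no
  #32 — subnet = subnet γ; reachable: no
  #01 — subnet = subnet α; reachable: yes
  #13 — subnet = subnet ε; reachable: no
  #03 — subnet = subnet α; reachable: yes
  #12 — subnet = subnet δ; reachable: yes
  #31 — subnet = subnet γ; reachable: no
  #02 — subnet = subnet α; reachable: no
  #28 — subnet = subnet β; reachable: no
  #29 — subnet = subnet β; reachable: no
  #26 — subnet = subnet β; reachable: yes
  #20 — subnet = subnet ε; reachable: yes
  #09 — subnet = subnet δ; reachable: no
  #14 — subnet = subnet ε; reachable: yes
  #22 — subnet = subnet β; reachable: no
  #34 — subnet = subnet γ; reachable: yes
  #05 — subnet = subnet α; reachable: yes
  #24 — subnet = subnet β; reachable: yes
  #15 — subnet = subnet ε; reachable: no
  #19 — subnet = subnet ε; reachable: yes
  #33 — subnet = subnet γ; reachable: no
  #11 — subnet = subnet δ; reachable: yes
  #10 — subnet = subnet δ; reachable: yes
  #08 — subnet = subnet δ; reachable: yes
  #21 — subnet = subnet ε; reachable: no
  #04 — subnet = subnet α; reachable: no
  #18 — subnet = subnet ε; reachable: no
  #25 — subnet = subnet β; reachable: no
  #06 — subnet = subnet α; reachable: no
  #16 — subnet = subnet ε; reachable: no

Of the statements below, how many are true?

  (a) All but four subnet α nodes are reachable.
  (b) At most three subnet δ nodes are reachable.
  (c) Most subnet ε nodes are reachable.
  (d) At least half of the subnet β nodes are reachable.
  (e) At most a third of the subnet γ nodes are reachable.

0

(a) subnet α: |A| = 7, |A ∩ B| = 4; needs |A ∖ B| = 4 — false.
(b) subnet δ: |A| = 5, |A ∩ B| = 4; needs |A ∩ B| ≤ 3 — false.
(c) subnet ε: |A| = 9, |A ∩ B| = 4; needs |A ∩ B| > |A ∖ B| — false.
(d) subnet β: |A| = 8, |A ∩ B| = 3; needs |A ∩ B| ≥ |A ∖ B| — false.
(e) subnet γ: |A| = 5, |A ∩ B| = 2; needs |A ∩ B| / |A| ≤ 1/3 — false.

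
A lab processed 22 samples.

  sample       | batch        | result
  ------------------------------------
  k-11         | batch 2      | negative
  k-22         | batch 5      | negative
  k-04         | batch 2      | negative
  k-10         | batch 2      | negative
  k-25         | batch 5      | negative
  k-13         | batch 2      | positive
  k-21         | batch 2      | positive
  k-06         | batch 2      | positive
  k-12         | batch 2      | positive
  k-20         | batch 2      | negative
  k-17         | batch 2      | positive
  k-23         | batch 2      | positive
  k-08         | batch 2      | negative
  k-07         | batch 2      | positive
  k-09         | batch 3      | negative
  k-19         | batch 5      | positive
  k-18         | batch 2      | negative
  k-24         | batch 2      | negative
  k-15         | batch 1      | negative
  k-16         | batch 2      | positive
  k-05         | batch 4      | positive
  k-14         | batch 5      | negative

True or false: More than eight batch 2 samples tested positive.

False

Truth condition: |A ∩ B| > 8.
|A| = 15, |A ∩ B| = 8, |A ∖ B| = 7.
|A ∩ B| = 8, so the statement is false.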